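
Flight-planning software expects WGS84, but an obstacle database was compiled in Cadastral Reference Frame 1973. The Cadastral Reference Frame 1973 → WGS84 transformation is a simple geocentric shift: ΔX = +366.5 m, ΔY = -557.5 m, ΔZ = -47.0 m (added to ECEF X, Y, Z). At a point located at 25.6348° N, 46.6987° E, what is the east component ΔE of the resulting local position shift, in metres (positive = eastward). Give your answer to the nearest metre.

The local east axis at (φ, λ) is (−sin λ, cos λ, 0), so ΔE = −sin(46.6987°)·366.5 + cos(46.6987°)·(-557.5) = -649.08 m.

ΔE = -649 m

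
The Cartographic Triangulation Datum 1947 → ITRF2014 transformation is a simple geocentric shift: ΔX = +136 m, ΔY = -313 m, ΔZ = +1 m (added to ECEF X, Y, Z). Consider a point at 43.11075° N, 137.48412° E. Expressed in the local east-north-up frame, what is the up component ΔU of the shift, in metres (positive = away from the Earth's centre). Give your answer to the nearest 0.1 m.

ΔU = -226.9 m

At φ = 43.11075°, λ = 137.48412°: sin φ = 0.683411, cos φ = 0.730034, sin λ = 0.675795, cos λ = -0.737090.
ΔU = cos φ cos λ·ΔX + cos φ sin λ·ΔY + sin φ·ΔZ = (0.730034)(-0.737090)(136) + (0.730034)(0.675795)(-313) + (0.683411)(1) = -226.92 m.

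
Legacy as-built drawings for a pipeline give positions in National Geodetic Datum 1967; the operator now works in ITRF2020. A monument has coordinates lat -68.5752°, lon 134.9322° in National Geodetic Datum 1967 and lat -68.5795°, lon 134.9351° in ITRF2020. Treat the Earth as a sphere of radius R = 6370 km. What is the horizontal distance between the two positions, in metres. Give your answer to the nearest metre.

492 m

Δφ = -68.5795° − -68.5752° = -0.0043°; Δλ = 134.9351° − 134.9322° = +0.0029°.
1° along a meridian = πR/180 = 111177 m.
ΔN = Δφ × 111177 = -478.1 m; ΔE = Δλ × 111177 × cos(-68.5752°) = +0.0029 × 111177 × 0.365280 = 117.8 m.
Distance = √(ΔE² + ΔN²) = √(117.8² + (-478.1)²) = 492.4 m.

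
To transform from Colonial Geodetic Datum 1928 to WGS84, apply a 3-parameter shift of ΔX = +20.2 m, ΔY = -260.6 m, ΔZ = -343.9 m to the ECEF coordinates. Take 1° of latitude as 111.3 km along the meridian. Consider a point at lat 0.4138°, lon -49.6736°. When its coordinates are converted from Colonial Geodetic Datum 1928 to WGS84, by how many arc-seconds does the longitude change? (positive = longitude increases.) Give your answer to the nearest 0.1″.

sin φ = 0.007222, cos φ = 0.999974, sin λ = -0.762370, cos λ = 0.647141.
East component: ΔE = −sin λ·ΔX + cos λ·ΔY = −(-0.762370)(20.2) + (0.647141)(-260.6) = -153.25 m.
1° of latitude spans 111300 m; at latitude φ, 1° of longitude spans that × cos φ = 111297.1 m, so Δλ = -153.25 / 111297.1 × 3600 = -4.957″.

Δλ = -5.0″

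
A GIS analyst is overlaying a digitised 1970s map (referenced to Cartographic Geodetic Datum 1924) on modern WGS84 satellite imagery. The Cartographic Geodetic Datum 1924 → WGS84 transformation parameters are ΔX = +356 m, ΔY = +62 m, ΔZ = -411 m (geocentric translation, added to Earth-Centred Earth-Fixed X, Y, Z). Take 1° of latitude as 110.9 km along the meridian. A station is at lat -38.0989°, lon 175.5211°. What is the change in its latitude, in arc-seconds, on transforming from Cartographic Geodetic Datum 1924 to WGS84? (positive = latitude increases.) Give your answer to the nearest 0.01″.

Δφ = -17.51″

sin φ = -0.617021, cos φ = 0.786947, sin λ = 0.078092, cos λ = -0.996946.
North component: ΔN = −sin φ cos λ·ΔX − sin φ sin λ·ΔY + cos φ·ΔZ = −(-0.617021)(-0.996946)(356) − (-0.617021)(0.078092)(62) + (0.786947)(-411) = -539.44 m.
1° of latitude spans 110900 m, so Δφ = -539.44 / 110900 × 3600 = -17.511″.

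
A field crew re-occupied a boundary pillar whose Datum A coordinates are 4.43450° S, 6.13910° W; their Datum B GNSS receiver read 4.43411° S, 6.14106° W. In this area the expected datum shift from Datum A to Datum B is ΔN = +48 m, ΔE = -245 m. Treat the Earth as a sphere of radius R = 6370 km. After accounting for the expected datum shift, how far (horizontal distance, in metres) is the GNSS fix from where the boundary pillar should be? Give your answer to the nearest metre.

Observed coordinate differences: Δφ = +0.00039°, Δλ = -0.00196°.
Converting to metres (1° lat = 111177 m, cos φ = 0.997006): observed ΔN = 43.4 m, observed ΔE = -217.3 m.
Subtracting the expected shift leaves a residual of 43.4 − (48) = -4.6 m north and -217.3 − (-245) = 27.7 m east.
Residual distance = √((-4.6)² + 27.7²) = 28.1 m.

28 m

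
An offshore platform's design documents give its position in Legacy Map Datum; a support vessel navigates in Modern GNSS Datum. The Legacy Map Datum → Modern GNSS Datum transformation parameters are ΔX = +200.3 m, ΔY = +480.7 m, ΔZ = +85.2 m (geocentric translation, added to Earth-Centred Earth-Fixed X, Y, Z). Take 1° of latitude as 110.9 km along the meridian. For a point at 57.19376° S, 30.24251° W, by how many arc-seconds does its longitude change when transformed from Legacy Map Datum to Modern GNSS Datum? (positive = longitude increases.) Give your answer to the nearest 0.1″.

Δλ = 30.9″

sin φ = -0.840508, cos φ = 0.541800, sin λ = -0.503661, cos λ = 0.863901.
East component: ΔE = −sin λ·ΔX + cos λ·ΔY = −(-0.503661)(200.3) + (0.863901)(480.7) = 516.16 m.
1° of latitude spans 110900 m; at latitude φ, 1° of longitude spans that × cos φ = 60085.6 m, so Δλ = 516.16 / 60085.6 × 3600 = 30.926″.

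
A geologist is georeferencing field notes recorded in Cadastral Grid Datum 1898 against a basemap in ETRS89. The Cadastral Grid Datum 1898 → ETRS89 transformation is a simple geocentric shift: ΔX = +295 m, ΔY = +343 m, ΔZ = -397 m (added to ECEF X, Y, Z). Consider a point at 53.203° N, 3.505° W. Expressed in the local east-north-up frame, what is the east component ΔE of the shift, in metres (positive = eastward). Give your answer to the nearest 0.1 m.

ΔE = 360.4 m

At φ = 53.203°, λ = -3.505°: sin φ = 0.800763, cos φ = 0.598982, sin λ = -0.061136, cos λ = 0.998129.
ΔE = −sin λ·ΔX + cos λ·ΔY = −(-0.061136)·(295) + (0.998129)·(343) = 360.39 m.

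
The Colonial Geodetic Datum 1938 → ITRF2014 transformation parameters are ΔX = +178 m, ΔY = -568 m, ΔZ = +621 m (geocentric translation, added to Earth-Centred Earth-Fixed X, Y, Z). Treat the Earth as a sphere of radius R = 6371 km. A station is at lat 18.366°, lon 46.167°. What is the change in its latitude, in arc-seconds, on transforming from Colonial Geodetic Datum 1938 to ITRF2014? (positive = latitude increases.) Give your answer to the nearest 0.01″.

sin φ = 0.315086, cos φ = 0.949063, sin λ = 0.721361, cos λ = 0.692559.
North component: ΔN = −sin φ cos λ·ΔX − sin φ sin λ·ΔY + cos φ·ΔZ = −(0.315086)(0.692559)(178) − (0.315086)(0.721361)(-568) + (0.949063)(621) = 679.63 m.
1° of latitude spans πR/180 = 111195 m, so Δφ = 679.63 / 111195 × 3600 = 22.003″.

Δφ = 22.00″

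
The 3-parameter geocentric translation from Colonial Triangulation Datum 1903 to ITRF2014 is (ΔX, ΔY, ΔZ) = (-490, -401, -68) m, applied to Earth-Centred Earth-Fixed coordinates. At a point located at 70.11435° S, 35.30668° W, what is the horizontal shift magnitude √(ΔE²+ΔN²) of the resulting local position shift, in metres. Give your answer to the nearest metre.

637 m

The local east axis at (φ, λ) is (−sin λ, cos λ, 0), so ΔE = −sin(-35.30668°)·(-490) + cos(-35.30668°)·(-401) = -610.44 m.
The local north axis is (−sin φ cos λ, −sin φ sin λ, cos φ), giving ΔN = -376.031 + 217.940 − 23.130 = -181.22 m.
Horizontal magnitude = √(ΔE² + ΔN²) = √((-610.44)² + (-181.22)²) = 636.77 m.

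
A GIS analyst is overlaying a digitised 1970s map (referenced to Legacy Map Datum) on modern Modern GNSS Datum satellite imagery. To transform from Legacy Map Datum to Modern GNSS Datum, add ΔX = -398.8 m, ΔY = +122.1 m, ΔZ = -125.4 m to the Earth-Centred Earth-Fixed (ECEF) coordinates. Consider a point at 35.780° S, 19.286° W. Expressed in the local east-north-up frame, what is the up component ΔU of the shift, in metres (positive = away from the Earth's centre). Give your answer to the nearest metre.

The local up (radial) axis is (cos φ cos λ, cos φ sin λ, sin φ), giving ΔU = -305.377 − 32.717 + 73.318 = -264.78 m.

ΔU = -265 m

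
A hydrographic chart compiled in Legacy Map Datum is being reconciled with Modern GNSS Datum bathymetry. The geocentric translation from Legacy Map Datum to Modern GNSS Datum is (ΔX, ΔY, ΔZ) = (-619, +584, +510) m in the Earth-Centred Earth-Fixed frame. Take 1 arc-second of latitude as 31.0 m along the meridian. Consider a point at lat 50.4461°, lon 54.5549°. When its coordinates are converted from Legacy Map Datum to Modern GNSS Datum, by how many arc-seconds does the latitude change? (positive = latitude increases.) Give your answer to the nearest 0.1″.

Δφ = 7.6″

sin φ = 0.771026, cos φ = 0.636804, sin λ = 0.814672, cos λ = 0.579923.
North component: ΔN = −sin φ cos λ·ΔX − sin φ sin λ·ΔY + cos φ·ΔZ = −(0.771026)(0.579923)(-619) − (0.771026)(0.814672)(584) + (0.636804)(510) = 234.72 m.
1° of latitude spans 3600 × 31.00 = 111600 m, so Δφ = 234.72 / 111600 × 3600 = 7.572″.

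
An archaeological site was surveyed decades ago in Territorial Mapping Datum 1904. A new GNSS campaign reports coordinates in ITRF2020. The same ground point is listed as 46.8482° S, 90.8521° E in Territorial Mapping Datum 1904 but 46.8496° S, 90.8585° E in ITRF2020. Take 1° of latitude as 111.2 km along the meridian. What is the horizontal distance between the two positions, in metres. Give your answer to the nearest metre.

Δφ = -46.8496° − -46.8482° = -0.0014°; Δλ = 90.8585° − 90.8521° = +0.0064°.
ΔN = Δφ × 111200 = -155.7 m; ΔE = Δλ × 111200 × cos(-46.8482°) = +0.0064 × 111200 × 0.683934 = 486.7 m.
Distance = √(ΔE² + ΔN²) = √(486.7² + (-155.7)²) = 511.0 m.

511 m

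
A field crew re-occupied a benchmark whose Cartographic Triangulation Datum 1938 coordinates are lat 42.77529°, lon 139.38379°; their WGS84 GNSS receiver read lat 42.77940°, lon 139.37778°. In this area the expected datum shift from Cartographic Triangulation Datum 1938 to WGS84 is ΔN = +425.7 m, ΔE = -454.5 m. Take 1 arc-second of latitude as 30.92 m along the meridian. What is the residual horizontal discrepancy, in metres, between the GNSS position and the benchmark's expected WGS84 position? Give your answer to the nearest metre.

Observed coordinate differences: Δφ = +0.00411°, Δλ = -0.00601°.
Converting to metres (1° lat = 111312 m, cos φ = 0.734023): observed ΔN = 457.5 m, observed ΔE = -491.1 m.
Subtracting the expected shift leaves a residual of 457.5 − (425.7) = 31.8 m north and -491.1 − (-454.5) = -36.6 m east.
Residual distance = √(31.8² + (-36.6)²) = 48.4 m.

48 m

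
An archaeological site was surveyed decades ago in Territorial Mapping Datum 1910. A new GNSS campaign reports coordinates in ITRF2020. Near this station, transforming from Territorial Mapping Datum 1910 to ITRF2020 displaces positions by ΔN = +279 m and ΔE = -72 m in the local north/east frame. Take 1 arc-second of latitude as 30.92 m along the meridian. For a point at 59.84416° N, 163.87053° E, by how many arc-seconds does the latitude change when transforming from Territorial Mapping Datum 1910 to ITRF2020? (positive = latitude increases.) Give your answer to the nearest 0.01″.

Δφ = 9.02″

1″ of latitude = 30.92 m, so Δφ = 279.0 / 30.92 = 9.023″.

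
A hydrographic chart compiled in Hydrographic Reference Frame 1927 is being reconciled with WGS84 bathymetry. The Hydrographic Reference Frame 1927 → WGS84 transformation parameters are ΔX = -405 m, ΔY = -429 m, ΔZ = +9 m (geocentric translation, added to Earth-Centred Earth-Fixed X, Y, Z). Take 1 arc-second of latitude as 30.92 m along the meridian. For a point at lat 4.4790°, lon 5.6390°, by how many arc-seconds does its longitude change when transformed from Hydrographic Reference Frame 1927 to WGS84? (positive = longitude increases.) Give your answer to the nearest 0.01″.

Δλ = -12.56″

sin φ = 0.078094, cos φ = 0.996946, sin λ = 0.098260, cos λ = 0.995161.
East component: ΔE = −sin λ·ΔX + cos λ·ΔY = −(0.098260)(-405) + (0.995161)(-429) = -387.13 m.
1° of latitude spans 3600 × 30.92 = 111312 m; at latitude φ, 1° of longitude spans that × cos φ = 110972.1 m, so Δλ = -387.13 / 110972.1 × 3600 = -12.559″.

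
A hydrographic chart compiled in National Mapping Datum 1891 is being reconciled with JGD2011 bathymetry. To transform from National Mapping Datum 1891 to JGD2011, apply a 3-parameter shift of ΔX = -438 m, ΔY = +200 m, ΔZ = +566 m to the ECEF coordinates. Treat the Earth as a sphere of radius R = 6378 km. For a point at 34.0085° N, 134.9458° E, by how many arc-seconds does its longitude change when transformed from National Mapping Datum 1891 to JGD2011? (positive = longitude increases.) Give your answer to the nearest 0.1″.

Δλ = 6.6″

sin φ = 0.559316, cos φ = 0.828955, sin λ = 0.707775, cos λ = -0.706438.
East component: ΔE = −sin λ·ΔX + cos λ·ΔY = −(0.707775)(-438) + (-0.706438)(200) = 168.72 m.
1° of latitude spans πR/180 = 111317 m; at latitude φ, 1° of longitude spans that × cos φ = 92276.8 m, so Δλ = 168.72 / 92276.8 × 3600 = 6.582″.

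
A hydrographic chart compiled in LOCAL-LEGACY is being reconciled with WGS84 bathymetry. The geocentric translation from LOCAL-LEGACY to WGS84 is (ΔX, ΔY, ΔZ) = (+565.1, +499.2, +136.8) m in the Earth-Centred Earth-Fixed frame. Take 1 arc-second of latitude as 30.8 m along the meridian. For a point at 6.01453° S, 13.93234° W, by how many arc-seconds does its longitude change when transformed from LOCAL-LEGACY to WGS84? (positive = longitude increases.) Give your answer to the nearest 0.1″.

sin φ = -0.104781, cos φ = 0.994495, sin λ = -0.240776, cos λ = 0.970581.
East component: ΔE = −sin λ·ΔX + cos λ·ΔY = −(-0.240776)(565.1) + (0.970581)(499.2) = 620.58 m.
1° of latitude spans 3600 × 30.80 = 110880 m; at latitude φ, 1° of longitude spans that × cos φ = 110269.6 m, so Δλ = 620.58 / 110269.6 × 3600 = 20.260″.

Δλ = 20.3″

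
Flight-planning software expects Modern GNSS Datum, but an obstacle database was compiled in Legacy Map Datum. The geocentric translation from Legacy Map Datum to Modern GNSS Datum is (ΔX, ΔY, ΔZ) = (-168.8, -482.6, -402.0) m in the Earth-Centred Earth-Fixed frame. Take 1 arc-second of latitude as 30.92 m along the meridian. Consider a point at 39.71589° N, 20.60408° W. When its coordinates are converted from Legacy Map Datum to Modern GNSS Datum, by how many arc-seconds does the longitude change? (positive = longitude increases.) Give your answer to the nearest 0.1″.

sin φ = 0.638981, cos φ = 0.769222, sin λ = -0.351908, cos λ = 0.936034.
East component: ΔE = −sin λ·ΔX + cos λ·ΔY = −(-0.351908)(-168.8) + (0.936034)(-482.6) = -511.13 m.
1° of latitude spans 3600 × 30.92 = 111312 m; at latitude φ, 1° of longitude spans that × cos φ = 85623.7 m, so Δλ = -511.13 / 85623.7 × 3600 = -21.490″.

Δλ = -21.5″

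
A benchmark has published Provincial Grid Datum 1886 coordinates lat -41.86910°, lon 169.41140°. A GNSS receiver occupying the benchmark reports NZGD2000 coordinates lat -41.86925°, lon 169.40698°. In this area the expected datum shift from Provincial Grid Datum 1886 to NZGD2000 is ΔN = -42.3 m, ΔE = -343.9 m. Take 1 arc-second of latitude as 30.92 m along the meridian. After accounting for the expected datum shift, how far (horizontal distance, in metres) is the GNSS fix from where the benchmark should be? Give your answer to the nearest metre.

Observed coordinate differences: Δφ = -0.00015°, Δλ = -0.00442°.
Converting to metres (1° lat = 111312 m, cos φ = 0.744672): observed ΔN = -16.7 m, observed ΔE = -366.4 m.
Subtracting the expected shift leaves a residual of -16.7 − (-42.3) = 25.6 m north and -366.4 − (-343.9) = -22.5 m east.
Residual distance = √(25.6² + (-22.5)²) = 34.1 m.

34 m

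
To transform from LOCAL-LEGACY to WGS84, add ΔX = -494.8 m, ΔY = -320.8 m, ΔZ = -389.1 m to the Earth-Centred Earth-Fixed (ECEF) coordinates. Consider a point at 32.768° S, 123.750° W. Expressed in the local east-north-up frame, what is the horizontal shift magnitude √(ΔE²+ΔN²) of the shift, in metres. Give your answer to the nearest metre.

236 m

At φ = -32.768°, λ = -123.750°: sin φ = -0.541239, cos φ = 0.840869, sin λ = -0.831470, cos λ = -0.555570.
ΔE = −sin λ·ΔX + cos λ·ΔY = −(-0.831470)·(-494.8) + (-0.555570)·(-320.8) = -233.18 m.
ΔN = −sin φ cos λ·ΔX − sin φ sin λ·ΔY + cos φ·ΔZ = −(-0.541239)(-0.555570)(-494.8) − (-0.541239)(-0.831470)(-320.8) + (0.840869)(-389.1) = -34.03 m.
Horizontal magnitude = √(ΔE² + ΔN²) = √((-233.18)² + (-34.03)²) = 235.65 m.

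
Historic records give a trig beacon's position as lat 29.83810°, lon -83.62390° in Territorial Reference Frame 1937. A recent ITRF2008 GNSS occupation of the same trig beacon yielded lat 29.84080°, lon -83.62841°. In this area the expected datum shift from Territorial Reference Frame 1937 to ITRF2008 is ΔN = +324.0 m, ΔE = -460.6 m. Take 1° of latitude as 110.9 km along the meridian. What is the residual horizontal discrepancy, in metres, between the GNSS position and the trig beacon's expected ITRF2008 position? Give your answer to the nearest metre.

36 m

Observed coordinate differences: Δφ = +0.00270°, Δλ = -0.00451°.
Converting to metres (1° lat = 110900 m, cos φ = 0.867435): observed ΔN = 299.4 m, observed ΔE = -433.9 m.
Subtracting the expected shift leaves a residual of 299.4 − (324.0) = -24.6 m north and -433.9 − (-460.6) = 26.7 m east.
Residual distance = √((-24.6)² + 26.7²) = 36.3 m.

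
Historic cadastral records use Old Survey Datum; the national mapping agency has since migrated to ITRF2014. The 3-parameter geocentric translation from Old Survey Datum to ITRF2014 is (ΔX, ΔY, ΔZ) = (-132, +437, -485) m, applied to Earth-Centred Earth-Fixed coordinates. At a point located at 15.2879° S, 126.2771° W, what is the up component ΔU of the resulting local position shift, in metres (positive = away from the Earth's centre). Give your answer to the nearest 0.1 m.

ΔU = -136.6 m

The local up (radial) axis is (cos φ cos λ, cos φ sin λ, sin φ), giving ΔU = 75.339 − 339.827 + 127.880 = -136.61 m.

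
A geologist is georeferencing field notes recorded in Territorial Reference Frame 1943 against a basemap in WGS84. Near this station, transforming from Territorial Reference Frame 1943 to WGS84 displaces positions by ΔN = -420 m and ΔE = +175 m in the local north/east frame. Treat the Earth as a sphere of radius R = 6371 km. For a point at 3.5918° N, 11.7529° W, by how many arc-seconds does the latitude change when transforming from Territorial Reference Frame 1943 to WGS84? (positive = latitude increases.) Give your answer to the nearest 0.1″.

Δφ = -13.6″

On a sphere of radius R, 1 rad of latitude = R, so Δφ = ΔN / R = -420.0 / 6371000 = -6.5924e-05 rad = -13.598″.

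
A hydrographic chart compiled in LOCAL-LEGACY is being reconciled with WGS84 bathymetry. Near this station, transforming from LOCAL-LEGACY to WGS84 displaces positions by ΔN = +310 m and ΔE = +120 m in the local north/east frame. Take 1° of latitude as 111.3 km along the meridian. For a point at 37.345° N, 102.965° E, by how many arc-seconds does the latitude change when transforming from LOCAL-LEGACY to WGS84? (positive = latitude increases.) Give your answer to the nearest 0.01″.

Δφ = 10.03″

1° of latitude = 111.3 km, so Δφ = 310.0 / 111300 = 0.0027853° = 10.027″.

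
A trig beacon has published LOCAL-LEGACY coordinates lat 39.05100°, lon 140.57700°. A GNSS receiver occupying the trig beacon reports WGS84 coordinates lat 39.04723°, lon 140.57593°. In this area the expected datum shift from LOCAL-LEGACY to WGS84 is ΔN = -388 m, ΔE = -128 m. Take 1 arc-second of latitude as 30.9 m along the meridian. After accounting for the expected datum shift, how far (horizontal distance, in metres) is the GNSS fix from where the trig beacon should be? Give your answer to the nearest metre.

Observed coordinate differences: Δφ = -0.00377°, Δλ = -0.00107°.
Converting to metres (1° lat = 111240 m, cos φ = 0.776585): observed ΔN = -419.4 m, observed ΔE = -92.4 m.
Subtracting the expected shift leaves a residual of -419.4 − (-388) = -31.4 m north and -92.4 − (-128) = 35.6 m east.
Residual distance = √((-31.4)² + 35.6²) = 47.4 m.

47 m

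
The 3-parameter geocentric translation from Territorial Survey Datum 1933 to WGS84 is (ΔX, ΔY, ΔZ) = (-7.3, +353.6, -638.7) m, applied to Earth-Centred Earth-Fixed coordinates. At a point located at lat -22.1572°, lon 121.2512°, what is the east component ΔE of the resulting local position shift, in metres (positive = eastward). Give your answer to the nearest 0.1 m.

ΔE = -177.2 m

At φ = -22.1572°, λ = 121.2512°: sin φ = -0.377149, cos φ = 0.926153, sin λ = 0.854901, cos λ = -0.518791.
ΔE = −sin λ·ΔX + cos λ·ΔY = −(0.854901)·(-7.3) + (-0.518791)·(353.6) = -177.20 m.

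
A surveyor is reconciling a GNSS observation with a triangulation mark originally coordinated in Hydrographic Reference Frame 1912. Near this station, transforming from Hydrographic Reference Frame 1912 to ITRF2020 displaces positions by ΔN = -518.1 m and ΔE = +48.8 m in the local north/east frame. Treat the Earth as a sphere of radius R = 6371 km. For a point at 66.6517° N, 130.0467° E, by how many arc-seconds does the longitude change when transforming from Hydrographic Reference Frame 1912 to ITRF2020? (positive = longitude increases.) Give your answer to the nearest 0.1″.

Δλ = 4.0″

At latitude 66.6517°, cos φ = 0.396320.
One radian of longitude at latitude φ spans R cos φ, so Δλ = ΔE / (R cos φ) = 48.8 / (6371000 × 0.396320) = 1.9327e-05 rad = 3.987″.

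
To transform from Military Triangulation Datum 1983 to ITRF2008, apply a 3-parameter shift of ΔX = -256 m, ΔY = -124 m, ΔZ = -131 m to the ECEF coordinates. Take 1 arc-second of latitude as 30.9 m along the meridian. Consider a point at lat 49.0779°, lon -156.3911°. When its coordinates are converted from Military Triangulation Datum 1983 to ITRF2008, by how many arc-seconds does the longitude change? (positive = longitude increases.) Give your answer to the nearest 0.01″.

sin φ = 0.755601, cos φ = 0.655032, sin λ = -0.400491, cos λ = -0.916301.
East component: ΔE = −sin λ·ΔX + cos λ·ΔY = −(-0.400491)(-256) + (-0.916301)(-124) = 11.10 m.
1° of latitude spans 3600 × 30.90 = 111240 m; at latitude φ, 1° of longitude spans that × cos φ = 72865.8 m, so Δλ = 11.10 / 72865.8 × 3600 = 0.548″.

Δλ = 0.55″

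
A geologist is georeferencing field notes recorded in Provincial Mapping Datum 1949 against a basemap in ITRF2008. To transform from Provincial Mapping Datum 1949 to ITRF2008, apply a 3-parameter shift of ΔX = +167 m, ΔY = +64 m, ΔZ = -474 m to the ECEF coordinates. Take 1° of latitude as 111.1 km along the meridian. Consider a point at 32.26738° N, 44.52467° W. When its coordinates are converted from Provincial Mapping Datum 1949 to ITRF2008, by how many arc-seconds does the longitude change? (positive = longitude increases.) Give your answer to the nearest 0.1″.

Δλ = 6.2″

sin φ = 0.533871, cos φ = 0.845566, sin λ = -0.701216, cos λ = 0.712949.
East component: ΔE = −sin λ·ΔX + cos λ·ΔY = −(-0.701216)(167) + (0.712949)(64) = 162.73 m.
1° of latitude spans 111100 m; at latitude φ, 1° of longitude spans that × cos φ = 93942.4 m, so Δλ = 162.73 / 93942.4 × 3600 = 6.236″.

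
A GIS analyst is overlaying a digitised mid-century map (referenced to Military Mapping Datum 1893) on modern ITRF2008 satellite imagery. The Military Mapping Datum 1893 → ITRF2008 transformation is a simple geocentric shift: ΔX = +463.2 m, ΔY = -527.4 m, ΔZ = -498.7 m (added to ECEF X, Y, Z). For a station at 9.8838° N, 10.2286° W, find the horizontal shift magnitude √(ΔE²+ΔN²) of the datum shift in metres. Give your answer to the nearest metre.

At φ = 9.8838°, λ = -10.2286°: sin φ = 0.171651, cos φ = 0.985158, sin λ = -0.177576, cos λ = 0.984107.
ΔE = −sin λ·ΔX + cos λ·ΔY = −(-0.177576)·(463.2) + (0.984107)·(-527.4) = -436.76 m.
ΔN = −sin φ cos λ·ΔX − sin φ sin λ·ΔY + cos φ·ΔZ = −(0.171651)(0.984107)(463.2) − (0.171651)(-0.177576)(-527.4) + (0.985158)(-498.7) = -585.62 m.
Horizontal magnitude = √(ΔE² + ΔN²) = √((-436.76)² + (-585.62)²) = 730.56 m.

731 m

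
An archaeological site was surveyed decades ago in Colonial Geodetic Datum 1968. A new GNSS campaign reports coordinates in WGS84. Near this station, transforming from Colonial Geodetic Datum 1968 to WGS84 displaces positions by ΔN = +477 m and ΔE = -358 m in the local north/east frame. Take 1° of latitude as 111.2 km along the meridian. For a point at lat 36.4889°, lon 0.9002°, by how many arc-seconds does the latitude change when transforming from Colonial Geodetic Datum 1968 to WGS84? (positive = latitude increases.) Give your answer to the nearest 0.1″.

1° of latitude = 111.2 km, so Δφ = 477.0 / 111200 = 0.0042896° = 15.442″.

Δφ = 15.4″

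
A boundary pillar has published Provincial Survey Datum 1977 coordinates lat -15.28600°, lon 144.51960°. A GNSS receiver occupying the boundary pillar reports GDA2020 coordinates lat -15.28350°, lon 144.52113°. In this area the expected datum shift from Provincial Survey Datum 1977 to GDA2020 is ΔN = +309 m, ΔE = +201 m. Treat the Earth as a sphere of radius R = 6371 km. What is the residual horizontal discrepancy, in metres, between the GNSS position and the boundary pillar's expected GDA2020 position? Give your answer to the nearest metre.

Observed coordinate differences: Δφ = +0.00250°, Δλ = +0.00153°.
Converting to metres (1° lat = 111195 m, cos φ = 0.964622): observed ΔN = 278.0 m, observed ΔE = 164.1 m.
Subtracting the expected shift leaves a residual of 278.0 − (309) = -31.0 m north and 164.1 − (201) = -36.9 m east.
Residual distance = √((-31.0)² + (-36.9)²) = 48.2 m.

48 m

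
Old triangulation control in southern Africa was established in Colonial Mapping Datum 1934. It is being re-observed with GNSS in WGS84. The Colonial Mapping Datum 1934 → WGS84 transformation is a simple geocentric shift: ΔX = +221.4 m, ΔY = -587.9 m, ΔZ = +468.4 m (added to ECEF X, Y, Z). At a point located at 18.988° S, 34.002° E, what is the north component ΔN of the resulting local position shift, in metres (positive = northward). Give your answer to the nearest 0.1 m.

ΔN = 395.7 m

The local north axis is (−sin φ cos λ, −sin φ sin λ, cos φ), giving ΔN = 59.720 − 106.971 + 442.913 = 395.66 m.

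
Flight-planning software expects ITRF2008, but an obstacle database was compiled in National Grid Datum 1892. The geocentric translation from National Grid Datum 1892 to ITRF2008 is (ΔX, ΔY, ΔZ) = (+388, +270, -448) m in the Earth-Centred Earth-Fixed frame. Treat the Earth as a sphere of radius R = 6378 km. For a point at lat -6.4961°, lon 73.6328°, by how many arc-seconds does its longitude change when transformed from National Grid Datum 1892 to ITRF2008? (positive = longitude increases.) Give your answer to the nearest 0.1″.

sin φ = -0.113136, cos φ = 0.993580, sin λ = 0.959475, cos λ = 0.281792.
East component: ΔE = −sin λ·ΔX + cos λ·ΔY = −(0.959475)(388) + (0.281792)(270) = -296.19 m.
1° of latitude spans πR/180 = 111317 m; at latitude φ, 1° of longitude spans that × cos φ = 110602.4 m, so Δλ = -296.19 / 110602.4 × 3600 = -9.641″.

Δλ = -9.6″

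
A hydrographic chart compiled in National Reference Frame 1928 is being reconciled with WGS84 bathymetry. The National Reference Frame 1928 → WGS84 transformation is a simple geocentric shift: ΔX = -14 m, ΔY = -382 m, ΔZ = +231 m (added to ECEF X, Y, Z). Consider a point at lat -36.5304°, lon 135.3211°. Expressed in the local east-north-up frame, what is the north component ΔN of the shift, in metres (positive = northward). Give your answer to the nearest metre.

At φ = -36.5304°, λ = 135.3211°: sin φ = -0.595249, cos φ = 0.803541, sin λ = 0.703133, cos λ = -0.711058.
ΔN = −sin φ cos λ·ΔX − sin φ sin λ·ΔY + cos φ·ΔZ = −(-0.595249)(-0.711058)(-14) − (-0.595249)(0.703133)(-382) + (0.803541)(231) = 31.66 m.

ΔN = 32 m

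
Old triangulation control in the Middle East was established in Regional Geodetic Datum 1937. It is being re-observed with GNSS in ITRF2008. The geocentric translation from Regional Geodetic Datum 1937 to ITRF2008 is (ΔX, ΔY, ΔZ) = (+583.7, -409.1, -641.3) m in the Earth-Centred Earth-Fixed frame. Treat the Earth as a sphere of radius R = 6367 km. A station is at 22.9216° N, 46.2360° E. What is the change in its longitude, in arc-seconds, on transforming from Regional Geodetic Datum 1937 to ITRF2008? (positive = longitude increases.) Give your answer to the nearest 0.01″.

Δλ = -24.78″

sin φ = 0.389471, cos φ = 0.921039, sin λ = 0.722195, cos λ = 0.691690.
East component: ΔE = −sin λ·ΔX + cos λ·ΔY = −(0.722195)(583.7) + (0.691690)(-409.1) = -704.52 m.
1° of latitude spans πR/180 = 111125 m; at latitude φ, 1° of longitude spans that × cos φ = 102350.5 m, so Δλ = -704.52 / 102350.5 × 3600 = -24.780″.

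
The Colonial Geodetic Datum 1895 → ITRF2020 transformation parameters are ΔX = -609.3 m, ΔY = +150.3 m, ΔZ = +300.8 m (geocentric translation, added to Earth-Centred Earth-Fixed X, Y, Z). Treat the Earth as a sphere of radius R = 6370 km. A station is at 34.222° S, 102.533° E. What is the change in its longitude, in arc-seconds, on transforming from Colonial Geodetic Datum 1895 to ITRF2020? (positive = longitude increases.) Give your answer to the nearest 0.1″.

Δλ = 22.0″

sin φ = -0.562401, cos φ = 0.826865, sin λ = 0.976171, cos λ = -0.217002.
East component: ΔE = −sin λ·ΔX + cos λ·ΔY = −(0.976171)(-609.3) + (-0.217002)(150.3) = 562.17 m.
1° of latitude spans πR/180 = 111177 m; at latitude φ, 1° of longitude spans that × cos φ = 91928.7 m, so Δλ = 562.17 / 91928.7 × 3600 = 22.015″.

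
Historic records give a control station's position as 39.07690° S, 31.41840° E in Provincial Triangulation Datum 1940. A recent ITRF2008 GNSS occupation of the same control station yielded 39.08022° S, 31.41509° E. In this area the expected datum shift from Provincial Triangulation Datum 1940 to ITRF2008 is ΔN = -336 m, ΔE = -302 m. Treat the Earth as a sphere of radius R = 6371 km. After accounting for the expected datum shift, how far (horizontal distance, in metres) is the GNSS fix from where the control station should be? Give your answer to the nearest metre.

Observed coordinate differences: Δφ = -0.00332°, Δλ = -0.00331°.
Converting to metres (1° lat = 111195 m, cos φ = 0.776301): observed ΔN = -369.2 m, observed ΔE = -285.7 m.
Subtracting the expected shift leaves a residual of -369.2 − (-336) = -33.2 m north and -285.7 − (-302) = 16.3 m east.
Residual distance = √((-33.2)² + 16.3²) = 36.9 m.

37 m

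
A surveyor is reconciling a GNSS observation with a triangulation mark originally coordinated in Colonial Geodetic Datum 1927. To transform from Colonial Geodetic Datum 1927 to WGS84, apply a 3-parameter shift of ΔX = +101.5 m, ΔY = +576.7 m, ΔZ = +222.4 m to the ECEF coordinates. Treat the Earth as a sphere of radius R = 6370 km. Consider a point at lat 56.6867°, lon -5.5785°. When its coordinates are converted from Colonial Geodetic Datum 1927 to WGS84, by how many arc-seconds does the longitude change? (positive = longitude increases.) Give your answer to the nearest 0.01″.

Δλ = 34.42″

sin φ = 0.835680, cos φ = 0.549217, sin λ = -0.097209, cos λ = 0.995264.
East component: ΔE = −sin λ·ΔX + cos λ·ΔY = −(-0.097209)(101.5) + (0.995264)(576.7) = 583.84 m.
1° of latitude spans πR/180 = 111177 m; at latitude φ, 1° of longitude spans that × cos φ = 61060.5 m, so Δλ = 583.84 / 61060.5 × 3600 = 34.422″.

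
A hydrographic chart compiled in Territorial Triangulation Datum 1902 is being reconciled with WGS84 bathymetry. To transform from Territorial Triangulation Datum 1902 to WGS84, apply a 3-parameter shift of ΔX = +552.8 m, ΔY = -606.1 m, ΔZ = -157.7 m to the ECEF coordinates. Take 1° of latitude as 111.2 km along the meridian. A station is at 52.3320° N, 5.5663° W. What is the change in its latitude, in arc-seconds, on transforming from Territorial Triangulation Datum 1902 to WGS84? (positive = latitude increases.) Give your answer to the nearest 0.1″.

sin φ = 0.791565, cos φ = 0.611085, sin λ = -0.096998, cos λ = 0.995285.
North component: ΔN = −sin φ cos λ·ΔX − sin φ sin λ·ΔY + cos φ·ΔZ = −(0.791565)(0.995285)(552.8) − (0.791565)(-0.096998)(-606.1) + (0.611085)(-157.7) = -578.42 m.
1° of latitude spans 111200 m, so Δφ = -578.42 / 111200 × 3600 = -18.726″.

Δφ = -18.7″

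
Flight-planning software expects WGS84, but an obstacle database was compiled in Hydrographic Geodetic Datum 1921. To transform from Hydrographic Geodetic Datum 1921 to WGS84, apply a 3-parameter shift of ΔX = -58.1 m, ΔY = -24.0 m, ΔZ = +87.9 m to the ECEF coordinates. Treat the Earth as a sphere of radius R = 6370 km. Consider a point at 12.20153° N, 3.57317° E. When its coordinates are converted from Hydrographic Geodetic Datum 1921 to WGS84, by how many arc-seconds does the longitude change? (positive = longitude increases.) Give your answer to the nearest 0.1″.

sin φ = 0.211351, cos φ = 0.977410, sin λ = 0.062323, cos λ = 0.998056.
East component: ΔE = −sin λ·ΔX + cos λ·ΔY = −(0.062323)(-58.1) + (0.998056)(-24.0) = -20.33 m.
1° of latitude spans πR/180 = 111177 m; at latitude φ, 1° of longitude spans that × cos φ = 108666.0 m, so Δλ = -20.33 / 108666.0 × 3600 = -0.674″.

Δλ = -0.7″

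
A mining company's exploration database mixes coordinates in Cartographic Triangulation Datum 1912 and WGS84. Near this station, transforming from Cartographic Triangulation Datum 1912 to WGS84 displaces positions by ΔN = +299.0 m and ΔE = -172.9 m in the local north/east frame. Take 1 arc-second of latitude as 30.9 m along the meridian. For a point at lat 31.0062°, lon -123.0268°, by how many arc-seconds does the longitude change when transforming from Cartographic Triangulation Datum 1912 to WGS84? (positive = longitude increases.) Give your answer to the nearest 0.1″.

At latitude 31.0062°, cos φ = 0.857112.
1″ of longitude at this latitude = 30.90 × cos φ = 26.4847 m, so Δλ = -172.9 / 26.4847 = -6.528″.

Δλ = -6.5″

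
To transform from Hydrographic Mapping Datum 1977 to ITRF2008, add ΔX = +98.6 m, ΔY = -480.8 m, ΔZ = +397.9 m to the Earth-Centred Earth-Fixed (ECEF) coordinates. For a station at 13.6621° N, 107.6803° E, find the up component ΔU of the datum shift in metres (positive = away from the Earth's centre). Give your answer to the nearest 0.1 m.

The local up (radial) axis is (cos φ cos λ, cos φ sin λ, sin φ), giving ΔU = -29.098 − 445.128 + 93.982 = -380.24 m.

ΔU = -380.2 m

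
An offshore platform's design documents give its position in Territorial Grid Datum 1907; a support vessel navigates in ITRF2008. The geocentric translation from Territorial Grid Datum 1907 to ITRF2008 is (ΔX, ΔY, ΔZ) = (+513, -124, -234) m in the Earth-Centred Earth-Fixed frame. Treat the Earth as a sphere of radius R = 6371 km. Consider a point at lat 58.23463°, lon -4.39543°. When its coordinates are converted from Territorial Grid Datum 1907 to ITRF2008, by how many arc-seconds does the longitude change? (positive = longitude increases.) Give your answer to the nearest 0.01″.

sin φ = 0.850211, cos φ = 0.526442, sin λ = -0.076640, cos λ = 0.997059.
East component: ΔE = −sin λ·ΔX + cos λ·ΔY = −(-0.076640)(513) + (0.997059)(-124) = -84.32 m.
1° of latitude spans πR/180 = 111195 m; at latitude φ, 1° of longitude spans that × cos φ = 58537.7 m, so Δλ = -84.32 / 58537.7 × 3600 = -5.186″.

Δλ = -5.19″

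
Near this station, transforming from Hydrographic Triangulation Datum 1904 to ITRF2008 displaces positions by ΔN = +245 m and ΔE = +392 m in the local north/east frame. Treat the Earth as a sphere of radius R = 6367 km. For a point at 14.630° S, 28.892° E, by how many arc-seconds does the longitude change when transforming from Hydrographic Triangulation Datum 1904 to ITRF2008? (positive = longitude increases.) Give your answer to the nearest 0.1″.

At latitude -14.630°, cos φ = 0.967577.
One radian of longitude at latitude φ spans R cos φ, so Δλ = ΔE / (R cos φ) = 392.0 / (6367000 × 0.967577) = 6.3631e-05 rad = 13.125″.

Δλ = 13.1″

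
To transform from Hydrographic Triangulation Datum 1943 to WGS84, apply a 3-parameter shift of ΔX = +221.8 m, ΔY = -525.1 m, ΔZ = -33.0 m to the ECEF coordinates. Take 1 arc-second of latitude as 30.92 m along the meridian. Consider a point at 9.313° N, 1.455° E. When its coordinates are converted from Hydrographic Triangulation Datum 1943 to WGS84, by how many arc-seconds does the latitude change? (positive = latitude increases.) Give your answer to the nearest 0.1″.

sin φ = 0.161828, cos φ = 0.986819, sin λ = 0.025392, cos λ = 0.999678.
North component: ΔN = −sin φ cos λ·ΔX − sin φ sin λ·ΔY + cos φ·ΔZ = −(0.161828)(0.999678)(221.8) − (0.161828)(0.025392)(-525.1) + (0.986819)(-33.0) = -66.29 m.
1° of latitude spans 3600 × 30.92 = 111312 m, so Δφ = -66.29 / 111312 × 3600 = -2.144″.

Δφ = -2.1″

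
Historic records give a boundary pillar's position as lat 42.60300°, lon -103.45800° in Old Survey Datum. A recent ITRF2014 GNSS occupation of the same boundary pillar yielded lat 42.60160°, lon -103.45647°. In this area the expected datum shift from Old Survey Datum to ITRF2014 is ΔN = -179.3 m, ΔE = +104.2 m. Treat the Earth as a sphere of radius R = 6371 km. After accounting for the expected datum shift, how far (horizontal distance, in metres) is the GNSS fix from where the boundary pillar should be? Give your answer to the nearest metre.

32 m

Observed coordinate differences: Δφ = -0.00140°, Δλ = +0.00153°.
Converting to metres (1° lat = 111195 m, cos φ = 0.736062): observed ΔN = -155.7 m, observed ΔE = 125.2 m.
Subtracting the expected shift leaves a residual of -155.7 − (-179.3) = 23.6 m north and 125.2 − (104.2) = 21.0 m east.
Residual distance = √(23.6² + 21.0²) = 31.6 m.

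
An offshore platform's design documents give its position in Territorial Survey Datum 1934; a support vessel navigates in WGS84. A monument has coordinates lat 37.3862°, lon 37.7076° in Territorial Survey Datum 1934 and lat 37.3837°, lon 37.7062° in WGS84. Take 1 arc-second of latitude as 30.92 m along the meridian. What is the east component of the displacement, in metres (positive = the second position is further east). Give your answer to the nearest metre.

ΔE = -124 m

Δφ = 37.3837° − 37.3862° = -0.0025°; Δλ = 37.7062° − 37.7076° = -0.0014°.
1° of latitude = 3600 × 30.92 = 111312 m.
ΔN = Δφ × 111312 = -278.3 m; ΔE = Δλ × 111312 × cos(37.3862°) = -0.0014 × 111312 × 0.794561 = -123.8 m.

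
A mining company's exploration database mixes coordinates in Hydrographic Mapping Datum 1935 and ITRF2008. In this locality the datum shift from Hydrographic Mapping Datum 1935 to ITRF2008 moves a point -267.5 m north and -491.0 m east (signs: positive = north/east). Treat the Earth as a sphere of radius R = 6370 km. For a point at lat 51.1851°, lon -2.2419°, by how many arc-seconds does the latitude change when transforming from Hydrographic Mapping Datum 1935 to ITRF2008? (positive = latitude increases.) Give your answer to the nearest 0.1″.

On a sphere of radius R, 1 rad of latitude = R, so Δφ = ΔN / R = -267.5 / 6370000 = -4.1994e-05 rad = -8.662″.

Δφ = -8.7″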